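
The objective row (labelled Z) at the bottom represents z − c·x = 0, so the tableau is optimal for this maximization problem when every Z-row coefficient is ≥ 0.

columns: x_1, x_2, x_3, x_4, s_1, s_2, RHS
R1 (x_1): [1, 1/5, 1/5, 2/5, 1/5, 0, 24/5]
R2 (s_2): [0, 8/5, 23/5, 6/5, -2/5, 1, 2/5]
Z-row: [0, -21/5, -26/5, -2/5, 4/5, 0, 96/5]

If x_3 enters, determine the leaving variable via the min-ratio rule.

s_2

Column x_3 entries and ratios — x_1: (24/5)/(1/5) = 24; s_2: (2/5)/(23/5) = 2/23.
Smallest ratio is 2/23 in the row of s_2, so s_2 leaves.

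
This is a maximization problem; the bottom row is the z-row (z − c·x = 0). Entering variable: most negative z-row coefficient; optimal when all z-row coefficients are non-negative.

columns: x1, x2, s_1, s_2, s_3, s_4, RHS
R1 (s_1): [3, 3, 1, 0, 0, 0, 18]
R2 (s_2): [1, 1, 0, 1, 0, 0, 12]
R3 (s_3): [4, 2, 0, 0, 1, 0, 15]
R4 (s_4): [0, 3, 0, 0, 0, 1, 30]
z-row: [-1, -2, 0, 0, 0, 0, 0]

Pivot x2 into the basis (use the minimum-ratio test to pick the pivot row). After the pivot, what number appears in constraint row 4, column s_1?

Ratio test on column x2 — row 1: 18/3 = 6; row 2: 12/1 = 12; row 3: 15/2 = 15/2; row 4: 30/3 = 10. Minimum is 6 at row 1 (s_1 leaves); pivot element 3.
Divide row 1 by 3; eliminate column x2 from the other rows.
Row 4 update in column s_1: 0 − 3·(1/3) = -1.

-1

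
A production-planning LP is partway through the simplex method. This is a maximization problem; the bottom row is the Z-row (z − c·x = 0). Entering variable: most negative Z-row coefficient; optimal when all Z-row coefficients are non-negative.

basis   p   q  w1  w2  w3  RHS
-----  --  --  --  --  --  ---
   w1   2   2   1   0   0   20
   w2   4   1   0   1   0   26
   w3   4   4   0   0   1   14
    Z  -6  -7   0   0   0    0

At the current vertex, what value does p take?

p is not in the basis, so in the current basic feasible solution p = 0.

0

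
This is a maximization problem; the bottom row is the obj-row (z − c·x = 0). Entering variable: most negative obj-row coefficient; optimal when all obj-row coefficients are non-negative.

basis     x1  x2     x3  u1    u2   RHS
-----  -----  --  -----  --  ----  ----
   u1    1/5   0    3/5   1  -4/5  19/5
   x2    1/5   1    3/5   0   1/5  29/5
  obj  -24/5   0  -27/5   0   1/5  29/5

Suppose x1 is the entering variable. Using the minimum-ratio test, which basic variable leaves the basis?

Column x1 entries and ratios — u1: (19/5)/(1/5) = 19; x2: (29/5)/(1/5) = 29.
Smallest ratio is 19 in the row of u1, so u1 leaves.

u1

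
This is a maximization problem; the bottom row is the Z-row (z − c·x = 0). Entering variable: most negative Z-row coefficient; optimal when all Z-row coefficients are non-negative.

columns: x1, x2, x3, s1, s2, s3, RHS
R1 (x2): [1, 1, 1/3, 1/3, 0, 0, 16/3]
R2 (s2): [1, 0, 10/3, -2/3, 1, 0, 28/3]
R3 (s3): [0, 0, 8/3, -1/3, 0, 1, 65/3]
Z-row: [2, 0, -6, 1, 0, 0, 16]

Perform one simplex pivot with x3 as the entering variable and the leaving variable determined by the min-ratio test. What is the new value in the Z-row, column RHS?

Ratio test on column x3 — row 1: (16/3)/(1/3) = 16; row 2: (28/3)/(10/3) = 14/5; row 3: (65/3)/(8/3) = 65/8. Minimum is 14/5 at row 2 (s2 leaves); pivot element 10/3.
Divide row 2 by 10/3; eliminate column x3 from the other rows.
Z-row update in column RHS: 16 − (-6)·(14/5) = 164/5.

164/5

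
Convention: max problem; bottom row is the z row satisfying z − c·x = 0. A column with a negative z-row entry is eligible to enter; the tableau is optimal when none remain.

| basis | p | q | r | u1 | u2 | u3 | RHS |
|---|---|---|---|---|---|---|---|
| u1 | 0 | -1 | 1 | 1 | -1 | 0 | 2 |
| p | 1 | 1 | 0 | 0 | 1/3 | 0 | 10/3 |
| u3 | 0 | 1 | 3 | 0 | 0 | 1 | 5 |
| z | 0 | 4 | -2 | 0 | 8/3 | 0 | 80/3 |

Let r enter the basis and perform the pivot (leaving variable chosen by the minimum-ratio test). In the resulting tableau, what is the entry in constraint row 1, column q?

Ratio test on column r — row 1: 2/1 = 2; row 2: entry 0 ≤ 0; row 3: 5/3 = 5/3. Minimum is 5/3 at row 3 (u3 leaves); pivot element 3.
Divide row 3 by 3; eliminate column r from the other rows.
Row 1 update in column q: -1 − 1·(1/3) = -4/3.

-4/3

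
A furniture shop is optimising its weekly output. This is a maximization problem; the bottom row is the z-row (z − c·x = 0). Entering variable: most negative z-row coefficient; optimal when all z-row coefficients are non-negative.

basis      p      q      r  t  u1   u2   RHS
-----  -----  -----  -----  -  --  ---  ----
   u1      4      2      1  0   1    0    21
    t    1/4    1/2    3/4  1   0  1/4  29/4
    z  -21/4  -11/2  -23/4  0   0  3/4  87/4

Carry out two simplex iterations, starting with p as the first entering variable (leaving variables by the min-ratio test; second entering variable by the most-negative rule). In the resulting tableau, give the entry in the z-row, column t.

71/11

Ratio test on column p — row 1: 21/4 = 21/4; row 2: (29/4)/(1/4) = 29. Minimum is 21/4 at row 1 (u1 leaves); pivot element 4.
Divide row 1 by 4; eliminate column p from the other rows.
Second iteration: most negative z-row entry is -71/16 in column r, so r enters.
Ratio test on column r — row 1: (21/4)/(1/4) = 21; row 2: (95/16)/(11/16) = 95/11. Minimum is 95/11 at row 2 (t leaves); pivot element 11/16.
Divide row 2 by 11/16; eliminate column r from the other rows.
After both pivots, the entry at the z-row, column t is 71/11.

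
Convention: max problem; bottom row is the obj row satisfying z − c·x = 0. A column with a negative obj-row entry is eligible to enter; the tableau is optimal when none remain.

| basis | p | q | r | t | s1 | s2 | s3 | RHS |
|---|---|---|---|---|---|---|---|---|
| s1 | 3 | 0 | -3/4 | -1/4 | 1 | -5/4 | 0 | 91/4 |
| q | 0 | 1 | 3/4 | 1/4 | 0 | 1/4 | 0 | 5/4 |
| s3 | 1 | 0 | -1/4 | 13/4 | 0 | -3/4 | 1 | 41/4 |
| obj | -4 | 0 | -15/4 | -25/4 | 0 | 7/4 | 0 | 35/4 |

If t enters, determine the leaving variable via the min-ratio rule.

Column t entries and ratios — s1: -1/4 ≤ 0, skip; q: (5/4)/(1/4) = 5; s3: (41/4)/(13/4) = 41/13.
Smallest ratio is 41/13 in the row of s3, so s3 leaves.

s3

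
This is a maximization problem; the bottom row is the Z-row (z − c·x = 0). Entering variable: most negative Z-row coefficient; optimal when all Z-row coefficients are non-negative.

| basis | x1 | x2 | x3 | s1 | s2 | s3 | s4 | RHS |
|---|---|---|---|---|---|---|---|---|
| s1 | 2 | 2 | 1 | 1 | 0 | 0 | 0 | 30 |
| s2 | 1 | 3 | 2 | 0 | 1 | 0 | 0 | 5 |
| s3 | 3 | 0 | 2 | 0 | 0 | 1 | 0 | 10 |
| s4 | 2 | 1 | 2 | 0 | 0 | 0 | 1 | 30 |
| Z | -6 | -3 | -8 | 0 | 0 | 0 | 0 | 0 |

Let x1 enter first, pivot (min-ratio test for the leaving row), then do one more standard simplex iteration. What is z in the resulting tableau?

Ratio test on column x1 — row 1: 30/2 = 15; row 2: 5/1 = 5; row 3: 10/3 = 10/3; row 4: 30/2 = 15. Minimum is 10/3 at row 3 (s3 leaves); pivot element 3.
Pivot on row 3; the Z-row RHS becomes 0 − (-6)·(10/3) = 20.
Next entering variable (most negative Z-row entry -4): x3.
Ratio test on column x3 — row 1: entry -1/3 ≤ 0; row 2: (5/3)/(4/3) = 5/4; row 3: (10/3)/(2/3) = 5; row 4: (70/3)/(2/3) = 35. Minimum is 5/4 at row 2 (s2 leaves); pivot element 4/3.
After the second pivot the Z-row RHS is 20 − (-4)·(5/4) = 25.

25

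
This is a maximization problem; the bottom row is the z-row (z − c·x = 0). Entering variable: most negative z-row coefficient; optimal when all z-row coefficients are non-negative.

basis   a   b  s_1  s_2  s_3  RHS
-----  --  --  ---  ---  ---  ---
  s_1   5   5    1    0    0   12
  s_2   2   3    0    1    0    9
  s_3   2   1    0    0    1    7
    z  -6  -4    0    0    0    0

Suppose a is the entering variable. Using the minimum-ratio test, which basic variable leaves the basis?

s_1

Column a entries and ratios — s_1: 12/5 = 12/5; s_2: 9/2 = 9/2; s_3: 7/2 = 7/2.
Smallest ratio is 12/5 in the row of s_1, so s_1 leaves.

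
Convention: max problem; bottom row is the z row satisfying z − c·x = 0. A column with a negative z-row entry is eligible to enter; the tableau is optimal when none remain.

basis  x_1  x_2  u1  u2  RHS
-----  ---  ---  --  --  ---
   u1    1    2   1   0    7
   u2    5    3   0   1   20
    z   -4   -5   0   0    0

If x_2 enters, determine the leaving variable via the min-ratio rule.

Column x_2 entries and ratios — u1: 7/2 = 7/2; u2: 20/3 = 20/3.
Smallest ratio is 7/2 in the row of u1, so u1 leaves.

u1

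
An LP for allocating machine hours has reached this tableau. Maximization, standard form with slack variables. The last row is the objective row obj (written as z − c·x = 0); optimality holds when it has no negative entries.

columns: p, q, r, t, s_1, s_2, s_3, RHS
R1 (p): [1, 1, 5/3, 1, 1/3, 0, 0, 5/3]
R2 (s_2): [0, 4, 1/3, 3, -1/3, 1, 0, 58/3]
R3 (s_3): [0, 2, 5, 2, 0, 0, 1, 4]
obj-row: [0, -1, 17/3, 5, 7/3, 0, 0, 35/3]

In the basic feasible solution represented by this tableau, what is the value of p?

p is basic (row 1); its value is the RHS of that row, 5/3.

5/3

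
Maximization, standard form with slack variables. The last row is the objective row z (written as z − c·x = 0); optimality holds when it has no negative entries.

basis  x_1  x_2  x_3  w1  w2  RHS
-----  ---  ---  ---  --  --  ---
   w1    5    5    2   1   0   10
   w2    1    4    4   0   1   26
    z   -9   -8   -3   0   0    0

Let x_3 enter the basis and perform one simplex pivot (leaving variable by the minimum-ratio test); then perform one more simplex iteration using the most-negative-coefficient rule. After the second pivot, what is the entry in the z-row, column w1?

Ratio test on column x_3 — row 1: 10/2 = 5; row 2: 26/4 = 13/2. Minimum is 5 at row 1 (w1 leaves); pivot element 2.
Divide row 1 by 2; eliminate column x_3 from the other rows.
Second iteration: most negative z-row entry is -3/2 in column x_1, so x_1 enters.
Ratio test on column x_1 — row 1: 5/(5/2) = 2; row 2: entry -9 ≤ 0. Minimum is 2 at row 1 (x_3 leaves); pivot element 5/2.
Divide row 1 by 5/2; eliminate column x_1 from the other rows.
After both pivots, the entry at the z-row, column w1 is 9/5.

9/5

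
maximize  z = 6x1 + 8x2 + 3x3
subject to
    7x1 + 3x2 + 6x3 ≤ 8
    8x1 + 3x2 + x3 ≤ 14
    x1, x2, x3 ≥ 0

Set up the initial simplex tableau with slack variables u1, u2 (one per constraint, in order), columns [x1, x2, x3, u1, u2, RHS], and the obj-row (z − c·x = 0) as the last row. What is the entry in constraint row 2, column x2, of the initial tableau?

3

Constraint 2 has coefficient 3 on x2.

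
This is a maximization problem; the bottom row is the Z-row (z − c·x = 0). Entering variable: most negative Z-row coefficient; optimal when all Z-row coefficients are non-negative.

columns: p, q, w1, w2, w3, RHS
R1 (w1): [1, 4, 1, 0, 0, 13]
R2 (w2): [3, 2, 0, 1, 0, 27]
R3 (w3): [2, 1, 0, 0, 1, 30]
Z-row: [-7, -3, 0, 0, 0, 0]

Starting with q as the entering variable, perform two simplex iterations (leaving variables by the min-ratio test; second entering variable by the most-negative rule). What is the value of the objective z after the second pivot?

61

Ratio test on column q — row 1: 13/4 = 13/4; row 2: 27/2 = 27/2; row 3: 30/1 = 30. Minimum is 13/4 at row 1 (w1 leaves); pivot element 4.
Pivot on row 1; the Z-row RHS becomes 0 − (-3)·(13/4) = 39/4.
Next entering variable (most negative Z-row entry -25/4): p.
Ratio test on column p — row 1: (13/4)/(1/4) = 13; row 2: (41/2)/(5/2) = 41/5; row 3: (107/4)/(7/4) = 107/7. Minimum is 41/5 at row 2 (w2 leaves); pivot element 5/2.
After the second pivot the Z-row RHS is 39/4 − (-25/4)·(41/5) = 61.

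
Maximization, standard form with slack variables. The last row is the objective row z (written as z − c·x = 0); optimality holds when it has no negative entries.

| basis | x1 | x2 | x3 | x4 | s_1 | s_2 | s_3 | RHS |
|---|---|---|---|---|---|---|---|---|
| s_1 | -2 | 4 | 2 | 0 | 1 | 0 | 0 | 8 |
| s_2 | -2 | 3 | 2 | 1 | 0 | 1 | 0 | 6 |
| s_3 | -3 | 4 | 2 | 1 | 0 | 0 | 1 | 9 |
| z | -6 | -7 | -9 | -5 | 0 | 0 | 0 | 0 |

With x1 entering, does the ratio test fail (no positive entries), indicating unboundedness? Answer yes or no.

Every constraint-row entry in column x1 is ≤ 0, so increasing x1 is unbounded.

yes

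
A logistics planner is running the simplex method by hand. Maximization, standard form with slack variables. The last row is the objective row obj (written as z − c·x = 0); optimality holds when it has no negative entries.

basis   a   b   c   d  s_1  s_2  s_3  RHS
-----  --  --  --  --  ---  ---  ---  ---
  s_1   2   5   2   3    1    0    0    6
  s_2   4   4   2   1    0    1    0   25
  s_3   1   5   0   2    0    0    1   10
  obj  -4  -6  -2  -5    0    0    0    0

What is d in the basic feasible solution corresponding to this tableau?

d is not in the basis, so in the current basic feasible solution d = 0.

0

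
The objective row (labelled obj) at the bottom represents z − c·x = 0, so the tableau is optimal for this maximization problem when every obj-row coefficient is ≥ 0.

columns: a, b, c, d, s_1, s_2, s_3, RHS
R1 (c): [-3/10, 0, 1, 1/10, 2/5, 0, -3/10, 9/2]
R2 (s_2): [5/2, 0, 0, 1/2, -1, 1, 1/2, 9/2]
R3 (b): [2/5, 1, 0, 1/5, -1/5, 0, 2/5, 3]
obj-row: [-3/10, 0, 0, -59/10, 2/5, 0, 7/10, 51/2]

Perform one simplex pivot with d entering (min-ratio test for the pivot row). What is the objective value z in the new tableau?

Ratio test on column d — row 1: (9/2)/(1/10) = 45; row 2: (9/2)/(1/2) = 9; row 3: 3/(1/5) = 15. Minimum is 9 at row 2 (s_2 leaves); pivot element 1/2.
Pivot on row 2; the obj-row RHS becomes 51/2 − (-59/10)·9 = 393/5.

393/5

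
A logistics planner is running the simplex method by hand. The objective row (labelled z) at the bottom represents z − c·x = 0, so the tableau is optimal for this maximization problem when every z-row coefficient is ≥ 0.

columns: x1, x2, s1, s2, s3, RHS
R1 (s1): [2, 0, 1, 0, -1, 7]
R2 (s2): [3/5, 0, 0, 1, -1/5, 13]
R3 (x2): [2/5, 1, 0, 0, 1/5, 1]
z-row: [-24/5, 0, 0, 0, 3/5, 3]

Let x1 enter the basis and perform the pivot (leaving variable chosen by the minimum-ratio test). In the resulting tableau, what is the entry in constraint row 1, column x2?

-5

Ratio test on column x1 — row 1: 7/2 = 7/2; row 2: 13/(3/5) = 65/3; row 3: 1/(2/5) = 5/2. Minimum is 5/2 at row 3 (x2 leaves); pivot element 2/5.
Divide row 3 by 2/5; eliminate column x1 from the other rows.
Row 1 update in column x2: 0 − 2·(5/2) = -5.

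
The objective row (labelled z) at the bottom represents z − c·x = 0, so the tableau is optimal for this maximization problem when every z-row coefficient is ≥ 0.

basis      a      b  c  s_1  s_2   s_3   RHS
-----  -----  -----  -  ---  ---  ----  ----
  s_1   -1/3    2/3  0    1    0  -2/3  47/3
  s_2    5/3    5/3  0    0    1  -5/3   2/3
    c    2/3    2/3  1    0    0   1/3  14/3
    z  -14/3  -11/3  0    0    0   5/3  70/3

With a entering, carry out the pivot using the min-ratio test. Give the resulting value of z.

Ratio test on column a — row 1: entry -1/3 ≤ 0; row 2: (2/3)/(5/3) = 2/5; row 3: (14/3)/(2/3) = 7. Minimum is 2/5 at row 2 (s_2 leaves); pivot element 5/3.
Pivot on row 2; the z-row RHS becomes 70/3 − (-14/3)·(2/5) = 126/5.

126/5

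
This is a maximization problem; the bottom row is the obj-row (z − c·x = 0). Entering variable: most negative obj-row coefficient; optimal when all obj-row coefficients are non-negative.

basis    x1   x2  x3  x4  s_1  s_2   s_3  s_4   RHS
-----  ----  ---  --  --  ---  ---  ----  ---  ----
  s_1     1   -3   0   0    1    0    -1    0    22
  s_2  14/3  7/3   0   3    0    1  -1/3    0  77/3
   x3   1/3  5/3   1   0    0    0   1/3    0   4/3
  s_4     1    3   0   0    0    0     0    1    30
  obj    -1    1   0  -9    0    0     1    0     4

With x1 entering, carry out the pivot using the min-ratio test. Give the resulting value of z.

Ratio test on column x1 — row 1: 22/1 = 22; row 2: (77/3)/(14/3) = 11/2; row 3: (4/3)/(1/3) = 4; row 4: 30/1 = 30. Minimum is 4 at row 3 (x3 leaves); pivot element 1/3.
Pivot on row 3; the obj-row RHS becomes 4 − (-1)·4 = 8.

8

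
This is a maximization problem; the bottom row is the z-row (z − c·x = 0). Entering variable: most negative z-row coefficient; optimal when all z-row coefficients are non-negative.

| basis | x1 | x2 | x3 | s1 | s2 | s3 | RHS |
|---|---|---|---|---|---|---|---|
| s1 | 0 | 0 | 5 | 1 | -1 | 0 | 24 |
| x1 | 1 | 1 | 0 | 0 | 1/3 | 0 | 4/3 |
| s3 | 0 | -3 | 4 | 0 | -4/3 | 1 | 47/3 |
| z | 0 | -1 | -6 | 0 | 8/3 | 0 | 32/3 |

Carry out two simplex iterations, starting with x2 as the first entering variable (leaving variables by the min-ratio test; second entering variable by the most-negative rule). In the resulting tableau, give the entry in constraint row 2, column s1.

Ratio test on column x2 — row 1: entry 0 ≤ 0; row 2: (4/3)/1 = 4/3; row 3: entry -3 ≤ 0. Minimum is 4/3 at row 2 (x1 leaves); pivot element 1.
Divide row 2 by 1; eliminate column x2 from the other rows.
Second iteration: most negative z-row entry is -6 in column x3, so x3 enters.
Ratio test on column x3 — row 1: 24/5 = 24/5; row 2: entry 0 ≤ 0; row 3: (59/3)/4 = 59/12. Minimum is 24/5 at row 1 (s1 leaves); pivot element 5.
Divide row 1 by 5; eliminate column x3 from the other rows.
After both pivots, the entry at constraint row 2, column s1 is 0.

0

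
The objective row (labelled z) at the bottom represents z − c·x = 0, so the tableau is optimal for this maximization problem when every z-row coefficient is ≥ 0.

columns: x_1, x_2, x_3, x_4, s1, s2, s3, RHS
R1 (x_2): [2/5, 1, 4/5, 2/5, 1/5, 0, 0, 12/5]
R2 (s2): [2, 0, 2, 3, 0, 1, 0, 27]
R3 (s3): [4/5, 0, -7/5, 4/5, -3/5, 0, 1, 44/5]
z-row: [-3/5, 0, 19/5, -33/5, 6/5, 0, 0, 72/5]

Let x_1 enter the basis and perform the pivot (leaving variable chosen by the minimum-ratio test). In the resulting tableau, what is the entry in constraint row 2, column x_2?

Ratio test on column x_1 — row 1: (12/5)/(2/5) = 6; row 2: 27/2 = 27/2; row 3: (44/5)/(4/5) = 11. Minimum is 6 at row 1 (x_2 leaves); pivot element 2/5.
Divide row 1 by 2/5; eliminate column x_1 from the other rows.
Row 2 update in column x_2: 0 − 2·(5/2) = -5.

-5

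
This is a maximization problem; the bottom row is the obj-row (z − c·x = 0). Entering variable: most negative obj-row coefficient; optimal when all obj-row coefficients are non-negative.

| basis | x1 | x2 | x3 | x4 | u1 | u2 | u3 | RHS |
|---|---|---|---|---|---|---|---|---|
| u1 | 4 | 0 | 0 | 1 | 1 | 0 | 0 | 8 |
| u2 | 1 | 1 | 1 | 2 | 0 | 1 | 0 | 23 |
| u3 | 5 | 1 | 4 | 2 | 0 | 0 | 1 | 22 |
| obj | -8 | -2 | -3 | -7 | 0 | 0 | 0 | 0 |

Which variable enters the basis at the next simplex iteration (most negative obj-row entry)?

Negative obj-row entries: x1: -8, x2: -2, x3: -3, x4: -7.
The most negative is -8 in column x1, so x1 enters.

x1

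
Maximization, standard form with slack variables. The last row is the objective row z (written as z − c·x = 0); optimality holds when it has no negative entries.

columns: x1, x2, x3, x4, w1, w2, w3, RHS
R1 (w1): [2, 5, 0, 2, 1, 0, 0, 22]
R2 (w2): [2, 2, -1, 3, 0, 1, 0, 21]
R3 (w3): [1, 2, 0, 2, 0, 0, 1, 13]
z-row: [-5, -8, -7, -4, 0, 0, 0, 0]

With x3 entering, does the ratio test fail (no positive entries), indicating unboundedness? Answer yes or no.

yes

Every constraint-row entry in column x3 is ≤ 0, so increasing x3 is unbounded.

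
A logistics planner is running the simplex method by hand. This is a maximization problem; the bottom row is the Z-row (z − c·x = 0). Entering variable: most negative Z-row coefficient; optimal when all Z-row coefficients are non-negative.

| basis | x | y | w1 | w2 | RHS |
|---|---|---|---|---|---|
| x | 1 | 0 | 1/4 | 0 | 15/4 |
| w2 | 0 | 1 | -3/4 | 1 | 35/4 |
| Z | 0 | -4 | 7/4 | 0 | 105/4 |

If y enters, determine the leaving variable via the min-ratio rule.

w2

Column y entries and ratios — x: 0 ≤ 0, skip; w2: (35/4)/1 = 35/4.
Smallest ratio is 35/4 in the row of w2, so w2 leaves.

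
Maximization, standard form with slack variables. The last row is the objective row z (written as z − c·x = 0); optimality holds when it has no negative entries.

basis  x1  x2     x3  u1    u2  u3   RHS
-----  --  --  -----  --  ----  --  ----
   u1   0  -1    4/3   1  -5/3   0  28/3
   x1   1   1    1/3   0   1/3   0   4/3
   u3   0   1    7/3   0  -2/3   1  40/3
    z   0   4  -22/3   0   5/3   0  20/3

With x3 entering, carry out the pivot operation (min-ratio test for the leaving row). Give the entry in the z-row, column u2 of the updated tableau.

Ratio test on column x3 — row 1: (28/3)/(4/3) = 7; row 2: (4/3)/(1/3) = 4; row 3: (40/3)/(7/3) = 40/7. Minimum is 4 at row 2 (x1 leaves); pivot element 1/3.
Divide row 2 by 1/3; eliminate column x3 from the other rows.
z-row update in column u2: 5/3 − (-22/3)·1 = 9.

9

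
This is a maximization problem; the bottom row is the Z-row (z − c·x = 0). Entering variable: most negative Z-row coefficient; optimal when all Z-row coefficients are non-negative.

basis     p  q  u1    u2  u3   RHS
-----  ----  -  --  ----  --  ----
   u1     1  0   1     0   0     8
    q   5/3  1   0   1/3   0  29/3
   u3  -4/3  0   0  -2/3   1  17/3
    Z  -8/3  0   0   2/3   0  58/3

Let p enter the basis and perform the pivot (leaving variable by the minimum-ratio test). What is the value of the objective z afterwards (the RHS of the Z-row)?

Ratio test on column p — row 1: 8/1 = 8; row 2: (29/3)/(5/3) = 29/5; row 3: entry -4/3 ≤ 0. Minimum is 29/5 at row 2 (q leaves); pivot element 5/3.
Pivot on row 2; the Z-row RHS becomes 58/3 − (-8/3)·(29/5) = 174/5.

174/5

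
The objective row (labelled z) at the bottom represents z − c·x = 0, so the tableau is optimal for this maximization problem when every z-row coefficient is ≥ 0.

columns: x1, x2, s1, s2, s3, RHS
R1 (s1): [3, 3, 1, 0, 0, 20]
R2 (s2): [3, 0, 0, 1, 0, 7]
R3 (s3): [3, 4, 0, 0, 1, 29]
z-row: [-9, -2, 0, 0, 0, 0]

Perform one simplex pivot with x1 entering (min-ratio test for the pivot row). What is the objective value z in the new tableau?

Ratio test on column x1 — row 1: 20/3 = 20/3; row 2: 7/3 = 7/3; row 3: 29/3 = 29/3. Minimum is 7/3 at row 2 (s2 leaves); pivot element 3.
Pivot on row 2; the z-row RHS becomes 0 − (-9)·(7/3) = 21.

21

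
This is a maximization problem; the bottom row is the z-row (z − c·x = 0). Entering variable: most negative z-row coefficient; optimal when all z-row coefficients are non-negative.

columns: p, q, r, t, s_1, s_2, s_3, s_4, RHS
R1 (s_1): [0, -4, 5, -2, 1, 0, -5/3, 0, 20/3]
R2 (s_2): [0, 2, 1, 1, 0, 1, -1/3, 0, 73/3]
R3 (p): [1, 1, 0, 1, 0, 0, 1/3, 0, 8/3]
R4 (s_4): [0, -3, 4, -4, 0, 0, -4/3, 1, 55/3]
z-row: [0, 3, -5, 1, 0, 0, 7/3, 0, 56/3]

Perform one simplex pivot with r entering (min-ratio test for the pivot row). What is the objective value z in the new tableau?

Ratio test on column r — row 1: (20/3)/5 = 4/3; row 2: (73/3)/1 = 73/3; row 3: entry 0 ≤ 0; row 4: (55/3)/4 = 55/12. Minimum is 4/3 at row 1 (s_1 leaves); pivot element 5.
Pivot on row 1; the z-row RHS becomes 56/3 − (-5)·(4/3) = 76/3.

76/3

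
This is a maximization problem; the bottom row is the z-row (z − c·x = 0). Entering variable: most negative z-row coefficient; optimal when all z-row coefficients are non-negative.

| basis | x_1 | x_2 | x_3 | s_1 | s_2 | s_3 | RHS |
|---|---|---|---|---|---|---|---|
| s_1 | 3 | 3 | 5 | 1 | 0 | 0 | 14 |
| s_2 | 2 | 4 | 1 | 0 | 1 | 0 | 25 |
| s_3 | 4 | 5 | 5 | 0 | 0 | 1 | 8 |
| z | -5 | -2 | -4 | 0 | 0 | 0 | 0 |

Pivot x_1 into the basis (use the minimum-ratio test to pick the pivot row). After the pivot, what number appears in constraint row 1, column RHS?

Ratio test on column x_1 — row 1: 14/3 = 14/3; row 2: 25/2 = 25/2; row 3: 8/4 = 2. Minimum is 2 at row 3 (s_3 leaves); pivot element 4.
Divide row 3 by 4; eliminate column x_1 from the other rows.
Row 1 update in column RHS: 14 − 3·2 = 8.

8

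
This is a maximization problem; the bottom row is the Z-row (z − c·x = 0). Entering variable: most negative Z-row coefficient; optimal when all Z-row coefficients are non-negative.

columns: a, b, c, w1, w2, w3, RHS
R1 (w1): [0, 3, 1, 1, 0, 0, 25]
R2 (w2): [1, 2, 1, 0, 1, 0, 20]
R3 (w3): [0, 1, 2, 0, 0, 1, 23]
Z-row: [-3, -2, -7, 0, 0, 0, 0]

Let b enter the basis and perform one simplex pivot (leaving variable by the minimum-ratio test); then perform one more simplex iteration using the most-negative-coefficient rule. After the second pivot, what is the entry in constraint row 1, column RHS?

Ratio test on column b — row 1: 25/3 = 25/3; row 2: 20/2 = 10; row 3: 23/1 = 23. Minimum is 25/3 at row 1 (w1 leaves); pivot element 3.
Divide row 1 by 3; eliminate column b from the other rows.
Second iteration: most negative Z-row entry is -19/3 in column c, so c enters.
Ratio test on column c — row 1: (25/3)/(1/3) = 25; row 2: (10/3)/(1/3) = 10; row 3: (44/3)/(5/3) = 44/5. Minimum is 44/5 at row 3 (w3 leaves); pivot element 5/3.
Divide row 3 by 5/3; eliminate column c from the other rows.
After both pivots, the entry at constraint row 1, column RHS is 27/5.

27/5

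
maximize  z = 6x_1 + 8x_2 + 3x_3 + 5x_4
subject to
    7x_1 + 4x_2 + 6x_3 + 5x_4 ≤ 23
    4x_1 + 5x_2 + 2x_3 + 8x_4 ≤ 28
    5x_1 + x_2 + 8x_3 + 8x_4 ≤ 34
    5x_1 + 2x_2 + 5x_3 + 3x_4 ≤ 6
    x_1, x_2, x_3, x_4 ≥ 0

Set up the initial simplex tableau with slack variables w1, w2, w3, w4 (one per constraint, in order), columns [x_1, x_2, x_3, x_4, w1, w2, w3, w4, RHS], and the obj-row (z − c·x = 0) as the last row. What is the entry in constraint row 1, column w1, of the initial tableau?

Slack w1 belongs to constraint 1; its column is the unit vector e_1, so the entry in row 1 is 1.

1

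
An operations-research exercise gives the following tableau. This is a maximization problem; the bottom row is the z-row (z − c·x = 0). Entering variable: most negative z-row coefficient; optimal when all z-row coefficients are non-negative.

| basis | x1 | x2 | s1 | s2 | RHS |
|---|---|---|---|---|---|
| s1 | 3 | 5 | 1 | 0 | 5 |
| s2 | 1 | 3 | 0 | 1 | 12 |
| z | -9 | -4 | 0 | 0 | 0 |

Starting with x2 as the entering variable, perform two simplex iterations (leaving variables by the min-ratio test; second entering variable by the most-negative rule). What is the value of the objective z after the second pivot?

Ratio test on column x2 — row 1: 5/5 = 1; row 2: 12/3 = 4. Minimum is 1 at row 1 (s1 leaves); pivot element 5.
Pivot on row 1; the z-row RHS becomes 0 − (-4)·1 = 4.
Next entering variable (most negative z-row entry -33/5): x1.
Ratio test on column x1 — row 1: 1/(3/5) = 5/3; row 2: entry -4/5 ≤ 0. Minimum is 5/3 at row 1 (x2 leaves); pivot element 3/5.
After the second pivot the z-row RHS is 4 − (-33/5)·(5/3) = 15.

15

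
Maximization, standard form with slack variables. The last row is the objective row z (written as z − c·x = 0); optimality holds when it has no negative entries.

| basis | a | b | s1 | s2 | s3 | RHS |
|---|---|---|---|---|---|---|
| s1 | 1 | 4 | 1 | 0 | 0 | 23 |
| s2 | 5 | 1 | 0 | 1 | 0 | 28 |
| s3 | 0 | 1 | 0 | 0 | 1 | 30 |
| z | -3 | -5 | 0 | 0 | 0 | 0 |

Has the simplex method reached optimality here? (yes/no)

The z-row has a negative entry -5 in column b, so it is not optimal.

no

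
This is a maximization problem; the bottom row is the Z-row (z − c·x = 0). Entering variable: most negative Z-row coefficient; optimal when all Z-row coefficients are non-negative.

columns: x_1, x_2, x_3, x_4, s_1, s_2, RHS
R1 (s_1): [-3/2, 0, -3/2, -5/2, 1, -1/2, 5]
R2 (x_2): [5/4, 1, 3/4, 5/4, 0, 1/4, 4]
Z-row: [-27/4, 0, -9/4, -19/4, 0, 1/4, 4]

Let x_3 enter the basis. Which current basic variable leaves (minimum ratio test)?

x_2

Column x_3 entries and ratios — s_1: -3/2 ≤ 0, skip; x_2: 4/(3/4) = 16/3.
Smallest ratio is 16/3 in the row of x_2, so x_2 leaves.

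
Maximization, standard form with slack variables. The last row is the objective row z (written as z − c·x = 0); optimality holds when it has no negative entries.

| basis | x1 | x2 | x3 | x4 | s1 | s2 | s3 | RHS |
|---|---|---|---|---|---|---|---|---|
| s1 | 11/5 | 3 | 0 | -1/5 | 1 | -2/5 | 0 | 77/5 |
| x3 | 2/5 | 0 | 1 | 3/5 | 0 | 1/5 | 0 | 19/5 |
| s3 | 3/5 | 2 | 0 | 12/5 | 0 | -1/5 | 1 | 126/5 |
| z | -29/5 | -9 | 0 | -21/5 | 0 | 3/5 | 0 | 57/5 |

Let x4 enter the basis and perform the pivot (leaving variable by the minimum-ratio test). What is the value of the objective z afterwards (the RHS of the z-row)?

38

Ratio test on column x4 — row 1: entry -1/5 ≤ 0; row 2: (19/5)/(3/5) = 19/3; row 3: (126/5)/(12/5) = 21/2. Minimum is 19/3 at row 2 (x3 leaves); pivot element 3/5.
Pivot on row 2; the z-row RHS becomes 57/5 − (-21/5)·(19/3) = 38.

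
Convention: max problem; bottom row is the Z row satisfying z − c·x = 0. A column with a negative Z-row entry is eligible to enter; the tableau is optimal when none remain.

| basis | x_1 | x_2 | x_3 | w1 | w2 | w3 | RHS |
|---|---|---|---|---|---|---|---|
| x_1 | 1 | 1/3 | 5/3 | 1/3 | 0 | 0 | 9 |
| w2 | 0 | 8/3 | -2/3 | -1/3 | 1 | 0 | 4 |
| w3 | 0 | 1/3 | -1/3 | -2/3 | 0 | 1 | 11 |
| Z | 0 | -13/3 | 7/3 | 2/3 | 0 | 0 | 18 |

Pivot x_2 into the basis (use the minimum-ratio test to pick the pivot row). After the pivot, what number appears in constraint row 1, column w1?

3/8

Ratio test on column x_2 — row 1: 9/(1/3) = 27; row 2: 4/(8/3) = 3/2; row 3: 11/(1/3) = 33. Minimum is 3/2 at row 2 (w2 leaves); pivot element 8/3.
Divide row 2 by 8/3; eliminate column x_2 from the other rows.
Row 1 update in column w1: 1/3 − (1/3)·(-1/8) = 3/8.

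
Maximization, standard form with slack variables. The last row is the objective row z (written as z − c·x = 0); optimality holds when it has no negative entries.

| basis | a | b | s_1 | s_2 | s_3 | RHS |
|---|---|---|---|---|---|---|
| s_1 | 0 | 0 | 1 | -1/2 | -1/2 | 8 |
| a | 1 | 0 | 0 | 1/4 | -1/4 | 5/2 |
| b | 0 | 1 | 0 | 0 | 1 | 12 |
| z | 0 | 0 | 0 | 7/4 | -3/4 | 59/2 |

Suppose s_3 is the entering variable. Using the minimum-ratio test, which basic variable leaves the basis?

b

Column s_3 entries and ratios — s_1: -1/2 ≤ 0, skip; a: -1/4 ≤ 0, skip; b: 12/1 = 12.
Smallest ratio is 12 in the row of b, so b leaves.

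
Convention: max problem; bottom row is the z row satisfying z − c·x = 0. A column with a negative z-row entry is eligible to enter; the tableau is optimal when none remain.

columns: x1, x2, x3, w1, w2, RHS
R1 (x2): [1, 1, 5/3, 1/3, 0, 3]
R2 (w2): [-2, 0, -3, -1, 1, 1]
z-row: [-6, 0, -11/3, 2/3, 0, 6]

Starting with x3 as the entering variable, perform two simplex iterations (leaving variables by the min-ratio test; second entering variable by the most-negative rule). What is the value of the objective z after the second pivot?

Ratio test on column x3 — row 1: 3/(5/3) = 9/5; row 2: entry -3 ≤ 0. Minimum is 9/5 at row 1 (x2 leaves); pivot element 5/3.
Pivot on row 1; the z-row RHS becomes 6 − (-11/3)·(9/5) = 63/5.
Next entering variable (most negative z-row entry -19/5): x1.
Ratio test on column x1 — row 1: (9/5)/(3/5) = 3; row 2: entry -1/5 ≤ 0. Minimum is 3 at row 1 (x3 leaves); pivot element 3/5.
After the second pivot the z-row RHS is 63/5 − (-19/5)·3 = 24.

24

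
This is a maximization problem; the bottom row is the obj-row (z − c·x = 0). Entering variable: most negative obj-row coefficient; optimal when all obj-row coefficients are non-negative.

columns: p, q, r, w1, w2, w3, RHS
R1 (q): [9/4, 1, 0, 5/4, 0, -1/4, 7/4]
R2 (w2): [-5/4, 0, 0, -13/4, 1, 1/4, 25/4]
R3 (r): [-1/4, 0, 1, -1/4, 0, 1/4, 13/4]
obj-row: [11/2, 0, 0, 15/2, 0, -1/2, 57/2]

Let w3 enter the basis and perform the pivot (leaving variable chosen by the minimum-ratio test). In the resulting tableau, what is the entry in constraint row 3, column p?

-1

Ratio test on column w3 — row 1: entry -1/4 ≤ 0; row 2: (25/4)/(1/4) = 25; row 3: (13/4)/(1/4) = 13. Minimum is 13 at row 3 (r leaves); pivot element 1/4.
Divide row 3 by 1/4; eliminate column w3 from the other rows.
In the new row 3, the p entry is the old entry divided by the pivot: (-1/4)/(1/4) = -1.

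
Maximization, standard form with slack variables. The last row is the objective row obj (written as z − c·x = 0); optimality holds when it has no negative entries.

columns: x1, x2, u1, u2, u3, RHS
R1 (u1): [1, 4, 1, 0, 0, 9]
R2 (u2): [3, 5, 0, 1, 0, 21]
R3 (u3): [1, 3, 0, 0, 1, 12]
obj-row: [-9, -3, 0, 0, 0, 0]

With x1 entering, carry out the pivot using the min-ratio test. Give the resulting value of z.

Ratio test on column x1 — row 1: 9/1 = 9; row 2: 21/3 = 7; row 3: 12/1 = 12. Minimum is 7 at row 2 (u2 leaves); pivot element 3.
Pivot on row 2; the obj-row RHS becomes 0 − (-9)·7 = 63.

63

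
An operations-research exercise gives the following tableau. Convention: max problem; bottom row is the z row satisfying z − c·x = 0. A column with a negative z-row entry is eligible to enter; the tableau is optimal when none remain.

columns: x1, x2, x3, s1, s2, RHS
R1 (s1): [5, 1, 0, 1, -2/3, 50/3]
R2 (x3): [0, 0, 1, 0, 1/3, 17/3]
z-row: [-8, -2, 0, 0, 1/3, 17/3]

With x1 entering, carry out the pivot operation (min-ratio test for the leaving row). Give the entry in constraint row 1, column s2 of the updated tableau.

-2/15

Ratio test on column x1 — row 1: (50/3)/5 = 10/3; row 2: entry 0 ≤ 0. Minimum is 10/3 at row 1 (s1 leaves); pivot element 5.
Divide row 1 by 5; eliminate column x1 from the other rows.
In the new row 1, the s2 entry is the old entry divided by the pivot: (-2/3)/5 = -2/15.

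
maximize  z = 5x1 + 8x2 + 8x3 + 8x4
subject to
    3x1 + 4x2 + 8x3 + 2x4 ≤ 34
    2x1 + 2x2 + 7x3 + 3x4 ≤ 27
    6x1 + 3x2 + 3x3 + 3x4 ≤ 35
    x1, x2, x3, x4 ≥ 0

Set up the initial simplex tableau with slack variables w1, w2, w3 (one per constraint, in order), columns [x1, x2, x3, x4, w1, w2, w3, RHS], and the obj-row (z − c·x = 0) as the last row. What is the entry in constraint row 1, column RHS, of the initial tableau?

34

The RHS of constraint 1 is b_1 = 34.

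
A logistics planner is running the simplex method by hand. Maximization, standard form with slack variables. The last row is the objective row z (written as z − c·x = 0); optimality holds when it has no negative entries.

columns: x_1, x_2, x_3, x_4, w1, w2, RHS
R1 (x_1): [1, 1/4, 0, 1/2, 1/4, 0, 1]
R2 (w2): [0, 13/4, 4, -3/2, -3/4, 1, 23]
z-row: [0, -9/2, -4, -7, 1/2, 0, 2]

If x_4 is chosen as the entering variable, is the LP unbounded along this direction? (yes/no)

Column x_4 has positive entries in row(s) 1, so the ratio test bounds it — not unbounded.

no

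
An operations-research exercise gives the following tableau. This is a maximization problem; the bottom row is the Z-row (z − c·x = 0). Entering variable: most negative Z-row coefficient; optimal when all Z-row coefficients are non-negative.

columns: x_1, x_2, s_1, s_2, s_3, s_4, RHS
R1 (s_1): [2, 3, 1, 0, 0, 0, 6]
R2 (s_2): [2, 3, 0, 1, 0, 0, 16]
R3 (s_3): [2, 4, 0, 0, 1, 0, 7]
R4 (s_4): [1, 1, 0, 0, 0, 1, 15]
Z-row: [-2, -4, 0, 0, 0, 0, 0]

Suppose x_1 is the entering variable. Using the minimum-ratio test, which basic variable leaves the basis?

s_1

Column x_1 entries and ratios — s_1: 6/2 = 3; s_2: 16/2 = 8; s_3: 7/2 = 7/2; s_4: 15/1 = 15.
Smallest ratio is 3 in the row of s_1, so s_1 leaves.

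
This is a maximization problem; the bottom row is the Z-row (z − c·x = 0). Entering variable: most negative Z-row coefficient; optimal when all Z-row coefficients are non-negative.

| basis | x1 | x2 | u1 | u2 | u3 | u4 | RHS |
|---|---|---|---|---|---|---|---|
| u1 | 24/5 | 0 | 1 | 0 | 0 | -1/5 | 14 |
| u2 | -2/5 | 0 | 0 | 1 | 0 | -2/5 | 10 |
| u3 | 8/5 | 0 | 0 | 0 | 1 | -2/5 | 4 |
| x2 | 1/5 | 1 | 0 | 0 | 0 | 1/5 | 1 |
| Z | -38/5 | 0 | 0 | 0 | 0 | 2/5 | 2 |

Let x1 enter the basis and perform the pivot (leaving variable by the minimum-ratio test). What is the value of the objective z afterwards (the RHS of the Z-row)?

21

Ratio test on column x1 — row 1: 14/(24/5) = 35/12; row 2: entry -2/5 ≤ 0; row 3: 4/(8/5) = 5/2; row 4: 1/(1/5) = 5. Minimum is 5/2 at row 3 (u3 leaves); pivot element 8/5.
Pivot on row 3; the Z-row RHS becomes 2 − (-38/5)·(5/2) = 21.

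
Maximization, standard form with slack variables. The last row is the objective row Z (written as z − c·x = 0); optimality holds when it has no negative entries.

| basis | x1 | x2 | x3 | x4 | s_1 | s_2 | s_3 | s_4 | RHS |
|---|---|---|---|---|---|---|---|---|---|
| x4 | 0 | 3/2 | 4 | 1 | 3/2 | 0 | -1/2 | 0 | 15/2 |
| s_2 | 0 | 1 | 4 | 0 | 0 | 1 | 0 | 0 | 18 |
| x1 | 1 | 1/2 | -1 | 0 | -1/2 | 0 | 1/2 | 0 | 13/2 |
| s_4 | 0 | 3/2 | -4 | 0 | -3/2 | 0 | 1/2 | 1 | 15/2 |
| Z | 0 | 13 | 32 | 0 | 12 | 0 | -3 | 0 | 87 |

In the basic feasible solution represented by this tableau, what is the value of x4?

15/2

x4 is basic (row 1); its value is the RHS of that row, 15/2.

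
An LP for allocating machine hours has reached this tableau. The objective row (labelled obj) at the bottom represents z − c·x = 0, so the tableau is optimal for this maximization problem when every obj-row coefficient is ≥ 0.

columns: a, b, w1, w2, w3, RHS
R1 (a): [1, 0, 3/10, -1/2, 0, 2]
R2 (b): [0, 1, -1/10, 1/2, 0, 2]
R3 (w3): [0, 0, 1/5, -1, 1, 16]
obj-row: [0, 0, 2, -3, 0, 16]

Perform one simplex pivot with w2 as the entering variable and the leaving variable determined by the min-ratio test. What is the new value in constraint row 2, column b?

2

Ratio test on column w2 — row 1: entry -1/2 ≤ 0; row 2: 2/(1/2) = 4; row 3: entry -1 ≤ 0. Minimum is 4 at row 2 (b leaves); pivot element 1/2.
Divide row 2 by 1/2; eliminate column w2 from the other rows.
In the new row 2, the b entry is the old entry divided by the pivot: 1/(1/2) = 2.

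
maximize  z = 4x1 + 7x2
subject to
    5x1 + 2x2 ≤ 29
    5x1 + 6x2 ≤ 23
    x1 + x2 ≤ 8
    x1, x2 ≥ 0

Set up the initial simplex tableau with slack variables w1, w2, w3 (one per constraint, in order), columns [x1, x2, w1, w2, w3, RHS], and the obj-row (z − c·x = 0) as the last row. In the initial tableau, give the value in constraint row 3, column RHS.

8

The RHS of constraint 3 is b_3 = 8.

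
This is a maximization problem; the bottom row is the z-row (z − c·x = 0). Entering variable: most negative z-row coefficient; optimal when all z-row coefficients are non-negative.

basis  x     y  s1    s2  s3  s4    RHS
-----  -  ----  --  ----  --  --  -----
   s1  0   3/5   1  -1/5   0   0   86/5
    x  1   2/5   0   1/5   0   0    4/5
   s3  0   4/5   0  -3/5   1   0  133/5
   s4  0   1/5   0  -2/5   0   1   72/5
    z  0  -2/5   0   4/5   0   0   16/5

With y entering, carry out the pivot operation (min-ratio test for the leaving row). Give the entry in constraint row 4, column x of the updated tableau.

Ratio test on column y — row 1: (86/5)/(3/5) = 86/3; row 2: (4/5)/(2/5) = 2; row 3: (133/5)/(4/5) = 133/4; row 4: (72/5)/(1/5) = 72. Minimum is 2 at row 2 (x leaves); pivot element 2/5.
Divide row 2 by 2/5; eliminate column y from the other rows.
Row 4 update in column x: 0 − (1/5)·(5/2) = -1/2.

-1/2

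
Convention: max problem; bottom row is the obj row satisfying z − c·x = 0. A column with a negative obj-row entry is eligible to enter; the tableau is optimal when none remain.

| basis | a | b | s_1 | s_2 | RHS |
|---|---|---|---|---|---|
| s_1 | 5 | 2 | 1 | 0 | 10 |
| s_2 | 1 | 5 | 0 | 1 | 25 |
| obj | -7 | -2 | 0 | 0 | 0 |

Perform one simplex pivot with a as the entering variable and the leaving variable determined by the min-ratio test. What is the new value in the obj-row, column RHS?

14

Ratio test on column a — row 1: 10/5 = 2; row 2: 25/1 = 25. Minimum is 2 at row 1 (s_1 leaves); pivot element 5.
Divide row 1 by 5; eliminate column a from the other rows.
obj-row update in column RHS: 0 − (-7)·2 = 14.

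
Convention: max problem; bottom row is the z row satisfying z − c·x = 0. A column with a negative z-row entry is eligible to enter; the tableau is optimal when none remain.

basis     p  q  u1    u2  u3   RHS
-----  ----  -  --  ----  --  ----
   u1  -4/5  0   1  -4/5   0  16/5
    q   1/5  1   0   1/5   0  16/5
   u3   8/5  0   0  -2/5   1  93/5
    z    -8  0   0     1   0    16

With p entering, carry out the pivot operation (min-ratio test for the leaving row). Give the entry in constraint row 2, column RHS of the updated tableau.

Ratio test on column p — row 1: entry -4/5 ≤ 0; row 2: (16/5)/(1/5) = 16; row 3: (93/5)/(8/5) = 93/8. Minimum is 93/8 at row 3 (u3 leaves); pivot element 8/5.
Divide row 3 by 8/5; eliminate column p from the other rows.
Row 2 update in column RHS: 16/5 − (1/5)·(93/8) = 7/8.

7/8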